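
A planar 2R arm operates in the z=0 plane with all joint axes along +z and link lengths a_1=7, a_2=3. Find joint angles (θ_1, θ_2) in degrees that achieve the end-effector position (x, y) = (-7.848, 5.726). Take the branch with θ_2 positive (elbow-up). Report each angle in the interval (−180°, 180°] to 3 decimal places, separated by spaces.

cos θ_2 = (94.3782−7²−3²)/(2·7·3) = 0.8661; θ_2 = 29.9860° (elbow-up)
β = atan2(5.7260,-7.8480) = 143.8850°; ψ = atan2(1.4994,9.5984) = 8.8784°
θ_1 = β − ψ = 135.0066°

135.007 29.986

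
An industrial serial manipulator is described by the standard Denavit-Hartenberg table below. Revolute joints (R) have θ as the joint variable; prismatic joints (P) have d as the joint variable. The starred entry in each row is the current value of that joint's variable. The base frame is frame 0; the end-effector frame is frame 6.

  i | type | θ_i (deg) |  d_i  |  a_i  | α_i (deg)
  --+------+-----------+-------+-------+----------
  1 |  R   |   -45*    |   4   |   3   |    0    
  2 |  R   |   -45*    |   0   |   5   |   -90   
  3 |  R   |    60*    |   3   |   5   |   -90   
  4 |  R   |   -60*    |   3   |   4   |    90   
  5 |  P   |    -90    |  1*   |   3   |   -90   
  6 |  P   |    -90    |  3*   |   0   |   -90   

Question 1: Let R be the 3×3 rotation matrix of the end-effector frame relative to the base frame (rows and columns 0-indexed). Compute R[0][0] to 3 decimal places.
End-effector x-axis (col 0 of R) = (0.5000,0.4330,0.7500)
R[0][0] = 0.5000

0.500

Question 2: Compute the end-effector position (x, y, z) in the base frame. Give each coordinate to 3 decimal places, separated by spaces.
after link 1: o_1 = (2.1213, -2.1213, 4.0000)
after link 2: o_2 = (2.1213, -7.1213, 4.0000)
after link 3: o_3 = (5.1213, -9.6213, -0.3301)
after link 4: o_4 = (8.5854, -8.0232, -3.5622)
after link 5: o_5 = (9.0854, -10.1883, -1.3122)
after link 6: o_6 = (11.6835, -10.9383, -2.6112)

11.683 -10.938 -2.611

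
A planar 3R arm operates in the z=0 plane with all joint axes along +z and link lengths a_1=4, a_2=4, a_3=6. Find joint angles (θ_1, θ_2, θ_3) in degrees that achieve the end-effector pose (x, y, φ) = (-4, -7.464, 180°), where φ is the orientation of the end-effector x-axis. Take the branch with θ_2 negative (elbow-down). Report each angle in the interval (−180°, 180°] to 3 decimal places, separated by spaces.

-59.997 -30.005 -89.997

wrist centre = target − a_3·(cos φ, sin φ) = (2.0000, -7.4640)
cos θ_2 = (59.7113−4²−4²)/(2·4·4) = 0.8660; θ_2 = -30.0054° (elbow-down)
β = atan2(-7.4640,2.0000) = -74.9998°; ψ = atan2(-2.0003,7.4639) = -15.0027°
θ_1 = β − ψ = -59.9971°
θ_3 = φ − θ_1 − θ_2 = -89.9975° (wrapped to (-180°,180°])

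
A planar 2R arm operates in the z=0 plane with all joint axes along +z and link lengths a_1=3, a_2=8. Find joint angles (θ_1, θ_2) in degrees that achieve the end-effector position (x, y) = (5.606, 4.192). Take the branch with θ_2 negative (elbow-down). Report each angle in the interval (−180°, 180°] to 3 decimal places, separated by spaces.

135.001 -120.000

cos θ_2 = (49.0001−3²−8²)/(2·3·8) = -0.5000; θ_2 = -119.9999° (elbow-down)
β = atan2(4.1920,5.6060) = 36.7880°; ψ = atan2(-6.9282,-1.0000) = -98.2131°
θ_1 = β − ψ = 135.0011°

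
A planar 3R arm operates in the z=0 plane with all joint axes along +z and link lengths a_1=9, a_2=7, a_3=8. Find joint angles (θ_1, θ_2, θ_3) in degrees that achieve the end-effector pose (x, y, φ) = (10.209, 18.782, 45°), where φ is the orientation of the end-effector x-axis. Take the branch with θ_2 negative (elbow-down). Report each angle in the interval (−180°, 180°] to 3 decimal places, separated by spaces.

wrist centre = target − a_3·(cos φ, sin φ) = (4.5521, 13.1251)
cos θ_2 = (192.9915−9²−7²)/(2·9·7) = 0.4999; θ_2 = -60.0045° (elbow-down)
β = atan2(13.1251,4.5521) = 70.8721°; ψ = atan2(-6.0625,12.4995) = -25.8741°
θ_1 = β − ψ = 96.7462°
θ_3 = φ − θ_1 − θ_2 = 8.2583° (wrapped to (-180°,180°])

96.746 -60.004 8.258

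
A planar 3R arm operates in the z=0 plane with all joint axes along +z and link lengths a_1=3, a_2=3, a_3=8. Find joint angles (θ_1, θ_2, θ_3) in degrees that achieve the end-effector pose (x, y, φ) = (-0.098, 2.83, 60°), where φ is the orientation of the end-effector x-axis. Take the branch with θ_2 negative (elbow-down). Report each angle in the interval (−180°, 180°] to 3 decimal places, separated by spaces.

wrist centre = target − a_3·(cos φ, sin φ) = (-4.0980, -4.0982)
cos θ_2 = (33.5889−3²−3²)/(2·3·3) = 0.8660; θ_2 = -29.9973° (elbow-down)
β = atan2(-4.0982,-4.0980) = -134.9986°; ψ = atan2(-1.4999,5.5981) = -14.9987°
θ_1 = β − ψ = -119.9999°
θ_3 = φ − θ_1 − θ_2 = -150.0027° (wrapped to (-180°,180°])

-120.000 -29.997 -150.003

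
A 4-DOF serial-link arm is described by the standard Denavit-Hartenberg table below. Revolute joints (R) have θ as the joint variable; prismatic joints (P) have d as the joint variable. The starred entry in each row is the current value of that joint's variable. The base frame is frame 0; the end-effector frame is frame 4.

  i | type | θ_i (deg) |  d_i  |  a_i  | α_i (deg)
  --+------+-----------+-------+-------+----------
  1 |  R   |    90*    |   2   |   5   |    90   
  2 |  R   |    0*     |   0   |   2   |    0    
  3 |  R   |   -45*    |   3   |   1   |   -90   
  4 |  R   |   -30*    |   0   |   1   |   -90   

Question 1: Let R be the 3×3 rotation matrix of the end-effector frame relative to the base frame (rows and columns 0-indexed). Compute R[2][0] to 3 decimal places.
-0.612

End-effector x-axis (col 0 of R) = (0.5000,0.6124,-0.6124)
R[2][0] = -0.6124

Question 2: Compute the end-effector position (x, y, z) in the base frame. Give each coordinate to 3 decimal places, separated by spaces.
after link 1: o_1 = (0.0000, 5.0000, 2.0000)
after link 2: o_2 = (0.0000, 7.0000, 2.0000)
after link 3: o_3 = (3.0000, 7.7071, 1.2929)
after link 4: o_4 = (3.5000, 8.3195, 0.6805)

3.500 8.319 0.681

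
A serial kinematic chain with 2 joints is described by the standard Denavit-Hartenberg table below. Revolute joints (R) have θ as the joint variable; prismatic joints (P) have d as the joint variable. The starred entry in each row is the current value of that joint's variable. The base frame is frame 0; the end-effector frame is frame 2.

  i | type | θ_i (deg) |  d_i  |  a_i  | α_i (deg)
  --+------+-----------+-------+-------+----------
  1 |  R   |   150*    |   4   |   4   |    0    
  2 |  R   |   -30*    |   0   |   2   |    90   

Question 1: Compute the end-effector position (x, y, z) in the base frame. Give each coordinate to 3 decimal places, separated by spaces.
after link 1: o_1 = (-3.4641, 2.0000, 4.0000)
after link 2: o_2 = (-4.4641, 3.7321, 4.0000)

-4.464 3.732 4.000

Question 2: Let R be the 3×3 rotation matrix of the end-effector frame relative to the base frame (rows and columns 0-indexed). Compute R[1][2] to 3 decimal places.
End-effector z-axis (col 2 of R) = (0.8660,0.5000,0.0000)
R[1][2] = 0.5000

0.500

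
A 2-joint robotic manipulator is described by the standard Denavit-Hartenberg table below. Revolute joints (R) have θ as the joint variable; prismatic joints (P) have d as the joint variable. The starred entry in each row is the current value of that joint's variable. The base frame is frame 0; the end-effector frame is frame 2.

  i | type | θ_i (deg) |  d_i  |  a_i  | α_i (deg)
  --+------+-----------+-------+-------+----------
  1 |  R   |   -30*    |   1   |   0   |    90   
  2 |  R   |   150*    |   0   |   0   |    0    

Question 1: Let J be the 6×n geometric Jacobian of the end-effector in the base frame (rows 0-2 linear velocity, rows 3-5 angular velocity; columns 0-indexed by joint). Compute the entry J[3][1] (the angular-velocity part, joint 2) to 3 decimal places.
axis z_1 = (-0.5000,-0.8660,0.0000); lever o_n−o_1 = (0.0000,0.0000,0.0000)
cross product → J_v[:, 1] = (-0.0000,0.0000,0.0000)
J_ω[:, 1] = z_1
entry J[3][1] = -0.5000

-0.500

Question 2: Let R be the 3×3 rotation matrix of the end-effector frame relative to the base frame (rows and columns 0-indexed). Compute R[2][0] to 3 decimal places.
0.500

End-effector x-axis (col 0 of R) = (-0.7500,0.4330,0.5000)
R[2][0] = 0.5000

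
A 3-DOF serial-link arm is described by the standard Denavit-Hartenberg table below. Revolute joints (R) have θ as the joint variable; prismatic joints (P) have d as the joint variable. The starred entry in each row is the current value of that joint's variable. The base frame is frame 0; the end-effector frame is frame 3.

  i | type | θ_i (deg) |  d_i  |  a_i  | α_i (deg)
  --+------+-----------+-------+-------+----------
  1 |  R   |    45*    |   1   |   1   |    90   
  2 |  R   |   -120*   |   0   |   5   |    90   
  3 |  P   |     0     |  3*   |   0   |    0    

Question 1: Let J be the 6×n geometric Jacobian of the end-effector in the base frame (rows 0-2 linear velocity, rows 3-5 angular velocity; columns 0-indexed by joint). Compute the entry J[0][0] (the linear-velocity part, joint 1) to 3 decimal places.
2.898

axis z_0 = ẑ; lever o_n−o_0 = (-2.8978,-2.8978,-1.8301)
cross product → J_v[:, 0] = (2.8978,-2.8978,0.0000)
J_ω[:, 0] = z_0
entry J[0][0] = 2.8978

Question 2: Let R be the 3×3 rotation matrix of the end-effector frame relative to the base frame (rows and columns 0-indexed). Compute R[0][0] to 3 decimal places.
-0.354

End-effector x-axis (col 0 of R) = (-0.3536,-0.3536,-0.8660)
R[0][0] = -0.3536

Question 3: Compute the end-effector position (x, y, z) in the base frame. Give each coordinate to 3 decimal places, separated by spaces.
after link 1: o_1 = (0.7071, 0.7071, 1.0000)
after link 2: o_2 = (-1.0607, -1.0607, -3.3301)
after link 3: o_3 = (-2.8978, -2.8978, -1.8301)

-2.898 -2.898 -1.830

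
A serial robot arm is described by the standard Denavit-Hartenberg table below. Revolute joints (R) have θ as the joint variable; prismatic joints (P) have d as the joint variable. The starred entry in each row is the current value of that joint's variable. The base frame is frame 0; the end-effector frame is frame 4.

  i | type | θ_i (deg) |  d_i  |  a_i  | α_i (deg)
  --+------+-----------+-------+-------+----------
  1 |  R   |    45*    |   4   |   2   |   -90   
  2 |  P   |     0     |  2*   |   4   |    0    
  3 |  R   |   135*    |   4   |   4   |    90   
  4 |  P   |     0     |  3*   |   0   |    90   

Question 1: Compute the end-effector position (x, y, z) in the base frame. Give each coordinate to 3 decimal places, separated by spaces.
after link 1: o_1 = (1.4142, 1.4142, 4.0000)
after link 2: o_2 = (2.8284, 5.6569, 4.0000)
after link 3: o_3 = (-2.0000, 6.4853, 1.1716)
after link 4: o_4 = (-0.5000, 7.9853, -0.9497)

-0.500 7.985 -0.950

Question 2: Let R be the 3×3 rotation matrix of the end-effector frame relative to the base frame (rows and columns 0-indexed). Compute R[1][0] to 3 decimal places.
End-effector x-axis (col 0 of R) = (-0.5000,-0.5000,-0.7071)
R[1][0] = -0.5000

-0.500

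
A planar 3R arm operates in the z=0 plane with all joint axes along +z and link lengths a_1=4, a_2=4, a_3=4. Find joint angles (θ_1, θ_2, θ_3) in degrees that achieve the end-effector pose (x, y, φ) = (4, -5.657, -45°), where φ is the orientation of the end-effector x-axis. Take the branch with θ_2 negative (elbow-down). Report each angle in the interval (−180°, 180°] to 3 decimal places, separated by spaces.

-0.002 -134.998 90.000

wrist centre = target − a_3·(cos φ, sin φ) = (1.1716, -2.8286)
cos θ_2 = (9.3734−4²−4²)/(2·4·4) = -0.7071; θ_2 = -134.9979° (elbow-down)
β = atan2(-2.8286,1.1716) = -67.5010°; ψ = atan2(-2.8285,1.1717) = -67.4990°
θ_1 = β − ψ = -0.0021°
θ_3 = φ − θ_1 − θ_2 = 90.0000° (wrapped to (-180°,180°])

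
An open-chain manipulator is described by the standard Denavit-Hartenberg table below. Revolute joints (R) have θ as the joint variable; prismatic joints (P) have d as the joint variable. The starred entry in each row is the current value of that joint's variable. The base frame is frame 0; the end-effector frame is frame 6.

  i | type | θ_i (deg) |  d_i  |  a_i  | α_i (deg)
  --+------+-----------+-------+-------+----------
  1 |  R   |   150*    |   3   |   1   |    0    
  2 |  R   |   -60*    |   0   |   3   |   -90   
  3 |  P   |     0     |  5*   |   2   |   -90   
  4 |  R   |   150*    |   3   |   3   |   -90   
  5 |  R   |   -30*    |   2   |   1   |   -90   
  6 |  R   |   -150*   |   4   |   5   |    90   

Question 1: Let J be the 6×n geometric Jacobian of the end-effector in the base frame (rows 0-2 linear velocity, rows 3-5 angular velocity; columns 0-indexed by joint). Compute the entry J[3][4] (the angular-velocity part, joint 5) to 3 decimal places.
-0.866

axis z_4 = (-0.8660,-0.5000,0.0000); lever o_n−o_4 = (-4.3391,-1.4845,5.1292)
cross product → J_v[:, 4] = (-2.5646,4.4420,-0.8840)
J_ω[:, 4] = z_4
entry J[3][4] = -0.8660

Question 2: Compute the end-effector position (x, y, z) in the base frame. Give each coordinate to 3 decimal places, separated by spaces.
after link 1: o_1 = (-0.8660, 0.5000, 3.0000)
after link 2: o_2 = (-0.8660, 3.5000, 3.0000)
after link 3: o_3 = (-5.8660, 5.5000, 3.0000)
after link 4: o_4 = (-4.3660, 2.9019, 0.0000)
after link 5: o_5 = (-5.6651, 1.1519, -0.5000)
after link 6: o_6 = (-8.7051, 1.4175, 5.1292)

-8.705 1.417 5.129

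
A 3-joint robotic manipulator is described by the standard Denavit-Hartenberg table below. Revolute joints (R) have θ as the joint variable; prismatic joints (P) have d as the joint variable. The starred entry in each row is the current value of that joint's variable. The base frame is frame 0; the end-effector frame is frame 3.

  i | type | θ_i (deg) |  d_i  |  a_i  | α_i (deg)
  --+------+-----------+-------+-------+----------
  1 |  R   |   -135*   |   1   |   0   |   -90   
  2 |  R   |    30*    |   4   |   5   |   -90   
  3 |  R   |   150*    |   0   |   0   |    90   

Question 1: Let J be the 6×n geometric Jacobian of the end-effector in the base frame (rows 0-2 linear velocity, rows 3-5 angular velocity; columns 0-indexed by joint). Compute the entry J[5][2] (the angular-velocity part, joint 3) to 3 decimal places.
-0.866

axis z_2 = (0.3536,0.3536,-0.8660); lever o_n−o_2 = (0.0000,0.0000,0.0000)
cross product → J_v[:, 2] = (0.0000,-0.0000,0.0000)
J_ω[:, 2] = z_2
entry J[5][2] = -0.8660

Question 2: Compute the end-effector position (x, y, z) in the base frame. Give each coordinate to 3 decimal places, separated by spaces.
-0.233 -5.890 -1.500

after link 1: o_1 = (0.0000, 0.0000, 1.0000)
after link 2: o_2 = (-0.2334, -5.8903, -1.5000)
after link 3: o_3 = (-0.2334, -5.8903, -1.5000)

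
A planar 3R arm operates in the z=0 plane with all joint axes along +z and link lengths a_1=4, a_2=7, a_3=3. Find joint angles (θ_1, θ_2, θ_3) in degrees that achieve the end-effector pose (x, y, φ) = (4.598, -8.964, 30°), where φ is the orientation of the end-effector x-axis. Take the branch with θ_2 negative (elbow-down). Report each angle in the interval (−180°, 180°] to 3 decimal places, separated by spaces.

-59.997 -30.005 120.002

wrist centre = target − a_3·(cos φ, sin φ) = (1.9999, -10.4640)
cos θ_2 = (113.4950−4²−7²)/(2·4·7) = 0.8660; θ_2 = -30.0050° (elbow-down)
β = atan2(-10.4640,1.9999) = -79.1799°; ψ = atan2(-3.5005,10.0619) = -19.1828°
θ_1 = β − ψ = -59.9971°
θ_3 = φ − θ_1 − θ_2 = 120.0021° (wrapped to (-180°,180°])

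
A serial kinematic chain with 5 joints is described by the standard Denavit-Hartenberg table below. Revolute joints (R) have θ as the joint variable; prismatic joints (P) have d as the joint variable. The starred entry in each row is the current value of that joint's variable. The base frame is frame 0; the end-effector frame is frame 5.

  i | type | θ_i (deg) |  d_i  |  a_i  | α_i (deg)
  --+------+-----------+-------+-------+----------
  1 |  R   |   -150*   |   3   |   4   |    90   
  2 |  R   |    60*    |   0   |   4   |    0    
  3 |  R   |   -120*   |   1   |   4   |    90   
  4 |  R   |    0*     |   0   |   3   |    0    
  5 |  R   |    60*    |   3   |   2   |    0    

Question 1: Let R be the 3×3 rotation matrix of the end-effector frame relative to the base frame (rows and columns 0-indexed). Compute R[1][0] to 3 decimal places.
0.625

End-effector x-axis (col 0 of R) = (-0.6495,0.6250,-0.4330)
R[1][0] = 0.6250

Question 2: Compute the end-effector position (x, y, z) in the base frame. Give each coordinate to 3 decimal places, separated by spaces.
-7.776 -1.335 -1.964

after link 1: o_1 = (-3.4641, -2.0000, 3.0000)
after link 2: o_2 = (-5.1962, -3.0000, 6.4641)
after link 3: o_3 = (-7.4282, -3.1340, 3.0000)
after link 4: o_4 = (-8.7272, -3.8840, 0.4019)
after link 5: o_5 = (-7.7763, -1.3349, -1.9641)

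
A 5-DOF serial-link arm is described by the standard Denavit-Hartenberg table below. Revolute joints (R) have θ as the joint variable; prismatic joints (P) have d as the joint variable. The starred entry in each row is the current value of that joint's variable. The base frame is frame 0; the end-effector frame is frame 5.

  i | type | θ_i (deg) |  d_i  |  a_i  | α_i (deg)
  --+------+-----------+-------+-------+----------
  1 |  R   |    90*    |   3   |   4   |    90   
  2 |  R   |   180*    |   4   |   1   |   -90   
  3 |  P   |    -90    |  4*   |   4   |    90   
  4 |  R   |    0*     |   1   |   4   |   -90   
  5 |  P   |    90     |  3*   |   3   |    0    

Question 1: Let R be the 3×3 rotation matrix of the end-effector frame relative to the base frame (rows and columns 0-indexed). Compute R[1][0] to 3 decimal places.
End-effector x-axis (col 0 of R) = (-0.0000,-1.0000,0.0000)
R[1][0] = -1.0000

-1.000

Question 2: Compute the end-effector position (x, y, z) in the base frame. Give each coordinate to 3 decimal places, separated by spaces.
12.000 1.000 -4.000

after link 1: o_1 = (0.0000, 4.0000, 3.0000)
after link 2: o_2 = (4.0000, 3.0000, 3.0000)
after link 3: o_3 = (8.0000, 3.0000, -1.0000)
after link 4: o_4 = (12.0000, 4.0000, -1.0000)
after link 5: o_5 = (12.0000, 1.0000, -4.0000)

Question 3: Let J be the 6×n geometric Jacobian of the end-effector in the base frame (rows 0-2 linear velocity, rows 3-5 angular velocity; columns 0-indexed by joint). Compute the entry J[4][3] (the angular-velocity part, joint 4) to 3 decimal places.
axis z_3 = (0.0000,1.0000,-0.0000); lever o_n−o_3 = (4.0000,-2.0000,-3.0000)
cross product → J_v[:, 3] = (-3.0000,-0.0000,-4.0000)
J_ω[:, 3] = z_3
entry J[4][3] = 1.0000

1.000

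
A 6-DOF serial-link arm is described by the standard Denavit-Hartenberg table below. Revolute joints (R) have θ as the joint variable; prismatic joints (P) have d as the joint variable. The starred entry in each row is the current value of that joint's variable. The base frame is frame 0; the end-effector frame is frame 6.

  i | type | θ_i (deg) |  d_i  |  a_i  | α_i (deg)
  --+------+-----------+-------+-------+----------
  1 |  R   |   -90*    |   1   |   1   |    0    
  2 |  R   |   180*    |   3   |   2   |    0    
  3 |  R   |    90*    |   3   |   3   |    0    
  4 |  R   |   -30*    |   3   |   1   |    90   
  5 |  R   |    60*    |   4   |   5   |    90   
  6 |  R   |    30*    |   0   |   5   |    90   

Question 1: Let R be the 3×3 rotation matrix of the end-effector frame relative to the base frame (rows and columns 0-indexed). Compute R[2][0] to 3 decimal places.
End-effector x-axis (col 0 of R) = (-0.1250,0.6495,0.7500)
R[2][0] = 0.7500

0.750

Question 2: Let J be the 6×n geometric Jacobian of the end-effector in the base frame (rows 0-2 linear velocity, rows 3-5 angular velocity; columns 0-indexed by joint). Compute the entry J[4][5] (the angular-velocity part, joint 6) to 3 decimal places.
axis z_5 = (-0.7500,0.4330,-0.5000); lever o_n−o_5 = (-0.6250,3.2476,3.7500)
cross product → J_v[:, 5] = (3.2476,3.1250,-2.1651)
J_ω[:, 5] = z_5
entry J[4][5] = 0.4330

0.433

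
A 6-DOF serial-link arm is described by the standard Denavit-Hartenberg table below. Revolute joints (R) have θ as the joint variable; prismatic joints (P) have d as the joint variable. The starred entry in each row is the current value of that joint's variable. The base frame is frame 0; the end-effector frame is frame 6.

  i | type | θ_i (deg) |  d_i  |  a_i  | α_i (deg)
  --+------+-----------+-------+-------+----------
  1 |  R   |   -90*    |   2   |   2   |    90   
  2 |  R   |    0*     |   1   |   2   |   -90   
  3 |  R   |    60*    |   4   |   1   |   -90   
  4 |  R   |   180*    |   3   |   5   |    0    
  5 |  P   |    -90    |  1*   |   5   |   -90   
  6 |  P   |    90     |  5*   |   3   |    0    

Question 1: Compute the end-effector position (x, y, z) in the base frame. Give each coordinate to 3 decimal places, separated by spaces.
after link 1: o_1 = (0.0000, -2.0000, 2.0000)
after link 2: o_2 = (-1.0000, -4.0000, 2.0000)
after link 3: o_3 = (-0.1340, -4.5000, 6.0000)
after link 4: o_4 = (-2.9641, 0.5981, 6.0000)
after link 5: o_5 = (-2.4641, 1.4641, 1.0000)
after link 6: o_6 = (-8.2942, 1.3660, 1.0000)

-8.294 1.366 1.000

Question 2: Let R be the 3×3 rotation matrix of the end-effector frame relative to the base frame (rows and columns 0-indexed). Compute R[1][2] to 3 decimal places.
0.500

End-effector z-axis (col 2 of R) = (-0.8660,0.5000,-0.0000)
R[1][2] = 0.5000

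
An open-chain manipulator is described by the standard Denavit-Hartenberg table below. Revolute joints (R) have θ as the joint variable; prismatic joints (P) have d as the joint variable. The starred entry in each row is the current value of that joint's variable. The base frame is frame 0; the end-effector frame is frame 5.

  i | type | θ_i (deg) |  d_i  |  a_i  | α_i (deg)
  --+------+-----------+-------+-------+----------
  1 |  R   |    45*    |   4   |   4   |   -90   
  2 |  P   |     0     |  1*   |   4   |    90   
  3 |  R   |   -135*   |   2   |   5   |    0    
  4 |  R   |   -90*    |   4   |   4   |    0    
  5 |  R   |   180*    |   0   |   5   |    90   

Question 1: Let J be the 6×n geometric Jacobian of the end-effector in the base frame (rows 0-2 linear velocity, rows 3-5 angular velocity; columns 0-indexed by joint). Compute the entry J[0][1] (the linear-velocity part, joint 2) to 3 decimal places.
-0.707

prismatic axis z_1 = (-0.7071,0.7071,0.0000)
J_v[:, 1] = z_1; J_ω[:, 1] = (0,0,0)
entry J[0][1] = -0.7071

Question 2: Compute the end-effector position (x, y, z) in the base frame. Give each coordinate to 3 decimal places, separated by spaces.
5.950 1.364 10.000

after link 1: o_1 = (2.8284, 2.8284, 4.0000)
after link 2: o_2 = (4.9497, 6.3640, 4.0000)
after link 3: o_3 = (4.9497, 1.3640, 6.0000)
after link 4: o_4 = (0.9497, 1.3640, 10.0000)
after link 5: o_5 = (5.9497, 1.3640, 10.0000)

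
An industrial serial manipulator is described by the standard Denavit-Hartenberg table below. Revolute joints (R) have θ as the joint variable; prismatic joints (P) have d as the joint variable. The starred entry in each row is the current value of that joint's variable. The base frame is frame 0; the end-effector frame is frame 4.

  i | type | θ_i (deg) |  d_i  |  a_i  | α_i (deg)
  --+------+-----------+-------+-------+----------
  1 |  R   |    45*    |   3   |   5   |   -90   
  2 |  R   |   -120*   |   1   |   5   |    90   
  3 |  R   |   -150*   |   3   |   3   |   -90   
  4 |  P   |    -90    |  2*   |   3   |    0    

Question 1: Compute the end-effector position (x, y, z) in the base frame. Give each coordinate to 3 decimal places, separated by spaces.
0.237 -2.920 2.946

after link 1: o_1 = (3.5355, 3.5355, 3.0000)
after link 2: o_2 = (1.0607, 2.4749, 7.3301)
after link 3: o_3 = (1.2028, 0.4957, 3.5801)
after link 4: o_4 = (0.2368, -2.9198, 2.9462)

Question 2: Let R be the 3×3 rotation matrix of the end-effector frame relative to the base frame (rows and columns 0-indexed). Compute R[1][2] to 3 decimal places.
End-effector z-axis (col 2 of R) = (0.4356,-0.7891,0.4330)
R[1][2] = -0.7891

-0.789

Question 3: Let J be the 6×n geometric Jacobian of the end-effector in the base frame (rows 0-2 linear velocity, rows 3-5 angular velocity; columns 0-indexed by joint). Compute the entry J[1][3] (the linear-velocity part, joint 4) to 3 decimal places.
-0.789

prismatic axis z_3 = (0.4356,-0.7891,0.4330)
J_v[:, 3] = z_3; J_ω[:, 3] = (0,0,0)
entry J[1][3] = -0.7891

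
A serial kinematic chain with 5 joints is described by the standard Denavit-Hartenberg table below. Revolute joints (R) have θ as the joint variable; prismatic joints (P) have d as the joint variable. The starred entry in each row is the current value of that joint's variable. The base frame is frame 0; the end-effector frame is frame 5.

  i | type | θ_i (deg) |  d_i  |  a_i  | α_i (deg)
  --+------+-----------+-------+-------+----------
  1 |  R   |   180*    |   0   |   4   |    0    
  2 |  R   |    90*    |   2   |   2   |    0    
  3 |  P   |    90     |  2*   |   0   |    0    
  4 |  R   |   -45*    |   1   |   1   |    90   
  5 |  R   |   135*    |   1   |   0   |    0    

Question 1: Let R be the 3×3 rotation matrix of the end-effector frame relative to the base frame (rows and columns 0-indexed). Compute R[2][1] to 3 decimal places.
-0.707

End-effector y-axis (col 1 of R) = (-0.5000,0.5000,-0.7071)
R[2][1] = -0.7071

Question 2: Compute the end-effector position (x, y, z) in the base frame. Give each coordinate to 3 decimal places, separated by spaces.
-4.000 -3.414 5.000

after link 1: o_1 = (-4.0000, 0.0000, 0.0000)
after link 2: o_2 = (-4.0000, -2.0000, 2.0000)
after link 3: o_3 = (-4.0000, -2.0000, 4.0000)
after link 4: o_4 = (-3.2929, -2.7071, 5.0000)
after link 5: o_5 = (-4.0000, -3.4142, 5.0000)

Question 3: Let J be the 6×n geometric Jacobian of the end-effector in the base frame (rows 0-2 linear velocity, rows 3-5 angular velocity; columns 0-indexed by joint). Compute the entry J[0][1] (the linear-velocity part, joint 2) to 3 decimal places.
3.414

axis z_1 = (0.0000,0.0000,1.0000); lever o_n−o_1 = (0.0000,-3.4142,5.0000)
cross product → J_v[:, 1] = (3.4142,0.0000,-0.0000)
J_ω[:, 1] = z_1
entry J[0][1] = 3.4142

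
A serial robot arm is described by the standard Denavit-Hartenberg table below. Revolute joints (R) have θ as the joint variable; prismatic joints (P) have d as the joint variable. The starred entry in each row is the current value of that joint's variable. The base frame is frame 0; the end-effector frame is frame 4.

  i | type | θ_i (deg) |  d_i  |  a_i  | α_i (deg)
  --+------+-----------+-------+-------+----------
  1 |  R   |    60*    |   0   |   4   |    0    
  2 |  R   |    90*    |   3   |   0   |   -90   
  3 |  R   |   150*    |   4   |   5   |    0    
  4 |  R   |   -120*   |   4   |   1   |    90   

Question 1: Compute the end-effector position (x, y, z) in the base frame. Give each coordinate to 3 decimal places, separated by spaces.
after link 1: o_1 = (2.0000, 3.4641, 0.0000)
after link 2: o_2 = (2.0000, 3.4641, 3.0000)
after link 3: o_3 = (3.7500, -2.1651, 0.5000)
after link 4: o_4 = (1.0000, -5.1962, 0.0000)

1.000 -5.196 0.000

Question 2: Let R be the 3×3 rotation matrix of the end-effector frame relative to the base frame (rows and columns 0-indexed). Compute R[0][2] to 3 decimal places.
End-effector z-axis (col 2 of R) = (-0.4330,0.2500,0.8660)
R[0][2] = -0.4330

-0.433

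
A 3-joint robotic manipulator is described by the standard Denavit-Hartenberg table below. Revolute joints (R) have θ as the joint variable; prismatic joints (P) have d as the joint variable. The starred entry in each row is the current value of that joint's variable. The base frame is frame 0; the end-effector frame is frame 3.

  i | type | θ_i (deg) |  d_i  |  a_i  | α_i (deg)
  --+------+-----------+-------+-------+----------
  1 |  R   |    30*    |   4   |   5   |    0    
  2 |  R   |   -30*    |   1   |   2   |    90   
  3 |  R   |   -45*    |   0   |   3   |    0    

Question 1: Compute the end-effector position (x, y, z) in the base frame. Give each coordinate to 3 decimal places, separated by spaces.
8.451 2.500 2.879

after link 1: o_1 = (4.3301, 2.5000, 4.0000)
after link 2: o_2 = (6.3301, 2.5000, 5.0000)
after link 3: o_3 = (8.4514, 2.5000, 2.8787)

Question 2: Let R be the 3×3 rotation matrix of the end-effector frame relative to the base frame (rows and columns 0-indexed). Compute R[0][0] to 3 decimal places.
End-effector x-axis (col 0 of R) = (0.7071,-0.0000,-0.7071)
R[0][0] = 0.7071

0.707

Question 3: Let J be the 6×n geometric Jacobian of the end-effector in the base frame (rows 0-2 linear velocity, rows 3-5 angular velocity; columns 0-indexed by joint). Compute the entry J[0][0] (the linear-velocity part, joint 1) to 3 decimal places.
axis z_0 = ẑ; lever o_n−o_0 = (8.4514,2.5000,2.8787)
cross product → J_v[:, 0] = (-2.5000,8.4514,0.0000)
J_ω[:, 0] = z_0
entry J[0][0] = -2.5000

-2.500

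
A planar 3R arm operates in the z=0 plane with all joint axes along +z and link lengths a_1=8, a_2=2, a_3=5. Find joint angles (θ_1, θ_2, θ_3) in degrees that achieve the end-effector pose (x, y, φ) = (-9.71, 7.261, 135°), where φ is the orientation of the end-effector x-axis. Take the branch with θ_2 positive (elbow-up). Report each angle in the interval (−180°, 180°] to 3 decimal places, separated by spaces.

134.996 119.994 -119.990

wrist centre = target − a_3·(cos φ, sin φ) = (-6.1745, 3.7255)
cos θ_2 = (52.0031−8²−2²)/(2·8·2) = -0.4999; θ_2 = 119.9935° (elbow-up)
β = atan2(3.7255,-6.1745) = 148.8946°; ψ = atan2(1.7322,7.0002) = 13.8984°
θ_1 = β − ψ = 134.9962°
θ_3 = φ − θ_1 − θ_2 = -119.9898° (wrapped to (-180°,180°])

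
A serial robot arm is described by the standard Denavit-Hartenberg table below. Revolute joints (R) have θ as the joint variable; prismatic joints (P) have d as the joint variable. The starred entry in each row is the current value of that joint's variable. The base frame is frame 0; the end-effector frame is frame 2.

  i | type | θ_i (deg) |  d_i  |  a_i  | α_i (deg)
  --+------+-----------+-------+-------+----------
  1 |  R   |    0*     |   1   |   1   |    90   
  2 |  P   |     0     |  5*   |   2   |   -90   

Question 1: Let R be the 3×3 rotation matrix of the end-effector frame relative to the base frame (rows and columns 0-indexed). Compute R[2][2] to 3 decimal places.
End-effector z-axis (col 2 of R) = (0.0000,0.0000,1.0000)
R[2][2] = 1.0000

1.000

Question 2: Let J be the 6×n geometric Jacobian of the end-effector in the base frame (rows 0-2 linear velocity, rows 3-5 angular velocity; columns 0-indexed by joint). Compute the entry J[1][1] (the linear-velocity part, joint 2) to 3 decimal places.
-1.000

prismatic axis z_1 = (0.0000,-1.0000,0.0000)
J_v[:, 1] = z_1; J_ω[:, 1] = (0,0,0)
entry J[1][1] = -1.0000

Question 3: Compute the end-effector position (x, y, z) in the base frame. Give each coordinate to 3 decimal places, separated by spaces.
after link 1: o_1 = (1.0000, 0.0000, 1.0000)
after link 2: o_2 = (3.0000, -5.0000, 1.0000)

3.000 -5.000 1.000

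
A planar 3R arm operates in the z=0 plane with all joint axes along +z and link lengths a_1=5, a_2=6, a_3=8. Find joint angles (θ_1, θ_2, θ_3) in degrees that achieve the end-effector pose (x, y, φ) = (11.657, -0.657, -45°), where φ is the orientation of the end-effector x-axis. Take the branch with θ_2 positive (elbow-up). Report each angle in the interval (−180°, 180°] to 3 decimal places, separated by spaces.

-10.390 90.000 -124.610

wrist centre = target − a_3·(cos φ, sin φ) = (6.0001, 4.9999)
cos θ_2 = (61.0003−5²−6²)/(2·5·6) = 0.0000; θ_2 = 89.9997° (elbow-up)
β = atan2(4.9999,6.0001) = 39.8041°; ψ = atan2(6.0000,5.0000) = 50.1943°
θ_1 = β − ψ = -10.3902°
θ_3 = φ − θ_1 − θ_2 = -124.6095° (wrapped to (-180°,180°])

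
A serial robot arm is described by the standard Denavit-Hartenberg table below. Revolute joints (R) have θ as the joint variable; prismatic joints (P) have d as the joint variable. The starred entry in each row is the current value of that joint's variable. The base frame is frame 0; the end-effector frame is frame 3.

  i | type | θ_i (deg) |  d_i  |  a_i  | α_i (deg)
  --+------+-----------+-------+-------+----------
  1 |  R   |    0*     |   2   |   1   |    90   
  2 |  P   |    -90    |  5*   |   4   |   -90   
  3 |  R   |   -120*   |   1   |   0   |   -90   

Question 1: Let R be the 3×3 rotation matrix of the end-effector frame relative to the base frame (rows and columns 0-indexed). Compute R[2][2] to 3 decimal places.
-0.866

End-effector z-axis (col 2 of R) = (0.0000,-0.5000,-0.8660)
R[2][2] = -0.8660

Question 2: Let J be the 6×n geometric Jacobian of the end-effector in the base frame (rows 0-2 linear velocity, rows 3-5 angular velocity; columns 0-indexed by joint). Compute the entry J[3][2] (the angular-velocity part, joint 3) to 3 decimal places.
axis z_2 = (1.0000,-0.0000,0.0000); lever o_n−o_2 = (1.0000,0.0000,0.0000)
cross product → J_v[:, 2] = (-0.0000,0.0000,0.0000)
J_ω[:, 2] = z_2
entry J[3][2] = 1.0000

1.000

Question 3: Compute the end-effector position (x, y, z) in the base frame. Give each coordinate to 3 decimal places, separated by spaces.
after link 1: o_1 = (1.0000, 0.0000, 2.0000)
after link 2: o_2 = (1.0000, -5.0000, -2.0000)
after link 3: o_3 = (2.0000, -5.0000, -2.0000)

2.000 -5.000 -2.000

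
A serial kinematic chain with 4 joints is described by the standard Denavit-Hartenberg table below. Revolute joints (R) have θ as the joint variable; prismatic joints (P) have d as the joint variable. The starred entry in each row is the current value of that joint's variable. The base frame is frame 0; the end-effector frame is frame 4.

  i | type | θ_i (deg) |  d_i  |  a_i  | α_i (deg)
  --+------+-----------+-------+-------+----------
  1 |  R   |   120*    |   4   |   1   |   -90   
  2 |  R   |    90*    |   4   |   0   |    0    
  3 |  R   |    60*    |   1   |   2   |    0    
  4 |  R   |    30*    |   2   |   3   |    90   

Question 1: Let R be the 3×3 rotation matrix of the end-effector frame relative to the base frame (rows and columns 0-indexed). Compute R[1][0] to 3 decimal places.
-0.866

End-effector x-axis (col 0 of R) = (0.5000,-0.8660,-0.0000)
R[1][0] = -0.8660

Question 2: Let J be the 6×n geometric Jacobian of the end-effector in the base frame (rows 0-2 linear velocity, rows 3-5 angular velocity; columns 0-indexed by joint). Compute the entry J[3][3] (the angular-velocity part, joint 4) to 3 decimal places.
-0.866

axis z_3 = (-0.8660,-0.5000,0.0000); lever o_n−o_3 = (-0.2321,-3.5981,-0.0000)
cross product → J_v[:, 3] = (0.0000,-0.0000,3.0000)
J_ω[:, 3] = z_3
entry J[3][3] = -0.8660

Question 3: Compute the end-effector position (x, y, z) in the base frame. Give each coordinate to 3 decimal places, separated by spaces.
-4.196 -6.732 3.000

after link 1: o_1 = (-0.5000, 0.8660, 4.0000)
after link 2: o_2 = (-3.9641, -1.1340, 4.0000)
after link 3: o_3 = (-3.9641, -3.1340, 3.0000)
after link 4: o_4 = (-4.1962, -6.7321, 3.0000)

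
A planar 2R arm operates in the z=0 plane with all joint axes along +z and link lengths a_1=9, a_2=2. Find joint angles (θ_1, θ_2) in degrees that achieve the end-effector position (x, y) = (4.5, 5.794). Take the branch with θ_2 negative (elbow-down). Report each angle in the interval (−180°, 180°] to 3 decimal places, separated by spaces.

59.997 -150.008

cos θ_2 = (53.8204−9²−2²)/(2·9·2) = -0.8661; θ_2 = -150.0084° (elbow-down)
β = atan2(5.7940,4.5000) = 52.1647°; ψ = atan2(-0.9997,7.2678) = -7.8323°
θ_1 = β − ψ = 59.9971°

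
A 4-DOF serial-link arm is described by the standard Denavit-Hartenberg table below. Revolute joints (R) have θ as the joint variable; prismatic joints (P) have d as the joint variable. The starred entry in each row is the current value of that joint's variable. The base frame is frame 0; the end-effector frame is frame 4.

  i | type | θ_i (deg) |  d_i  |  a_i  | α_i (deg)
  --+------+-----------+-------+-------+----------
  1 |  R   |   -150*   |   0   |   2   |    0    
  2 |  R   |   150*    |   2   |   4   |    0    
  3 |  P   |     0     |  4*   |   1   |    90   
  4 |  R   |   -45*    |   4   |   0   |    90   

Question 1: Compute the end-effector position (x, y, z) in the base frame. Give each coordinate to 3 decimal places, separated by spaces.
3.268 -5.000 6.000

after link 1: o_1 = (-1.7321, -1.0000, 0.0000)
after link 2: o_2 = (2.2679, -1.0000, 2.0000)
after link 3: o_3 = (3.2679, -1.0000, 6.0000)
after link 4: o_4 = (3.2679, -5.0000, 6.0000)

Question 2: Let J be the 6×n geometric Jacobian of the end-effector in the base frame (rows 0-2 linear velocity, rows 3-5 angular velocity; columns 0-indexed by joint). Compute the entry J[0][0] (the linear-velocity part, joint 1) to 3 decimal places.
axis z_0 = ẑ; lever o_n−o_0 = (3.2679,-5.0000,6.0000)
cross product → J_v[:, 0] = (5.0000,3.2679,-0.0000)
J_ω[:, 0] = z_0
entry J[0][0] = 5.0000

5.000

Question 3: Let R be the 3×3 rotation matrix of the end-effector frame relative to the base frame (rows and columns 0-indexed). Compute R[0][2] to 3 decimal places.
-0.707

End-effector z-axis (col 2 of R) = (-0.7071,-0.0000,-0.7071)
R[0][2] = -0.7071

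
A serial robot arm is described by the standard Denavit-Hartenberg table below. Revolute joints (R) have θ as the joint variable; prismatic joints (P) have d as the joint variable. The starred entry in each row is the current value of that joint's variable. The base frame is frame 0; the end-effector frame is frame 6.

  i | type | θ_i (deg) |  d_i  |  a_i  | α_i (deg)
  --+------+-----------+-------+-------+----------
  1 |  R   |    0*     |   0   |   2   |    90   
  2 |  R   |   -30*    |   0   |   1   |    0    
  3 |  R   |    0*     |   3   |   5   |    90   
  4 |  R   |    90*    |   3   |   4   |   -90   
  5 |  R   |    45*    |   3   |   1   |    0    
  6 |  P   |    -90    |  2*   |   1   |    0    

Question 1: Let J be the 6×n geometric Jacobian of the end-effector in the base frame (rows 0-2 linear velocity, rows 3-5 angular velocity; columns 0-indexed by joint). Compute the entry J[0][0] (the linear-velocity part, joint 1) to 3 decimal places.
8.414

axis z_0 = ẑ; lever o_n−o_0 = (1.3660,-8.4142,-3.0981)
cross product → J_v[:, 0] = (8.4142,1.3660,-0.0000)
J_ω[:, 0] = z_0
entry J[0][0] = 8.4142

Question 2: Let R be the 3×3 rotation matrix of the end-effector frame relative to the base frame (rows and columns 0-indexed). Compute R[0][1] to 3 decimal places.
0.354

End-effector y-axis (col 1 of R) = (0.3536,-0.7071,0.6124)
R[0][1] = 0.3536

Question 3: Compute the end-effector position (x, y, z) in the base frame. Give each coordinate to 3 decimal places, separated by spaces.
after link 1: o_1 = (2.0000, 0.0000, 0.0000)
after link 2: o_2 = (2.8660, -0.0000, -0.5000)
after link 3: o_3 = (7.1962, -3.0000, -3.0000)
after link 4: o_4 = (5.6962, -7.0000, -5.5981)
after link 5: o_5 = (3.4516, -7.7071, -3.4857)
after link 6: o_6 = (1.3660, -8.4142, -3.0981)

1.366 -8.414 -3.098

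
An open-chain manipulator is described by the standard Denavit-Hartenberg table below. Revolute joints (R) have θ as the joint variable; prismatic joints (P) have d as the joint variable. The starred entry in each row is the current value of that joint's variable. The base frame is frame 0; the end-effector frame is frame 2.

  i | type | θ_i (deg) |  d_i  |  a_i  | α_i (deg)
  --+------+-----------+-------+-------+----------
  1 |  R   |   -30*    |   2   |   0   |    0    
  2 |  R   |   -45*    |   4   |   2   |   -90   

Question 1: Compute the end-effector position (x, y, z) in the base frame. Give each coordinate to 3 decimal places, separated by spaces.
0.518 -1.932 6.000

after link 1: o_1 = (0.0000, 0.0000, 2.0000)
after link 2: o_2 = (0.5176, -1.9319, 6.0000)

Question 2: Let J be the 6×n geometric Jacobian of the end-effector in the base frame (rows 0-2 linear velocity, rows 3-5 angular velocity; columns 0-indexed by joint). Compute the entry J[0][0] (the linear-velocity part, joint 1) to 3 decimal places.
axis z_0 = ẑ; lever o_n−o_0 = (0.5176,-1.9319,6.0000)
cross product → J_v[:, 0] = (1.9319,0.5176,-0.0000)
J_ω[:, 0] = z_0
entry J[0][0] = 1.9319

1.932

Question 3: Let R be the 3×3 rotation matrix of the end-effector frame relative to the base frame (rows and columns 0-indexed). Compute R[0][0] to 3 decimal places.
End-effector x-axis (col 0 of R) = (0.2588,-0.9659,0.0000)
R[0][0] = 0.2588

0.259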